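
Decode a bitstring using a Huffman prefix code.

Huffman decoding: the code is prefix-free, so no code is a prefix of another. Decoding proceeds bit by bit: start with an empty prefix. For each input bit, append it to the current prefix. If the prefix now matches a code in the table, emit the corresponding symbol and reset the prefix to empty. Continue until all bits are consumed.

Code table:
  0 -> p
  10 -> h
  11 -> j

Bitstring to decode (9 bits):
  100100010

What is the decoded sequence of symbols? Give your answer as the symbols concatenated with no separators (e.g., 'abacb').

Bit 0: prefix='1' (no match yet)
Bit 1: prefix='10' -> emit 'h', reset
Bit 2: prefix='0' -> emit 'p', reset
Bit 3: prefix='1' (no match yet)
Bit 4: prefix='10' -> emit 'h', reset
Bit 5: prefix='0' -> emit 'p', reset
Bit 6: prefix='0' -> emit 'p', reset
Bit 7: prefix='1' (no match yet)
Bit 8: prefix='10' -> emit 'h', reset

Answer: hphpph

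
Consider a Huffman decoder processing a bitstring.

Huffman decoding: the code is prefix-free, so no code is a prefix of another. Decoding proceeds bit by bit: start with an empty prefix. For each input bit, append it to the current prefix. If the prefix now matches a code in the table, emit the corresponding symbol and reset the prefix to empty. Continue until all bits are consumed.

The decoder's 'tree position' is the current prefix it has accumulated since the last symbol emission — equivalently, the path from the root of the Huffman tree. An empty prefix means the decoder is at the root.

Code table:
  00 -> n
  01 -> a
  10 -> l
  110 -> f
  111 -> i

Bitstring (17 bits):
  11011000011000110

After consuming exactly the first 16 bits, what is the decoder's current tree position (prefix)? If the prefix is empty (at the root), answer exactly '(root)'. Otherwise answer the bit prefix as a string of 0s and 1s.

Bit 0: prefix='1' (no match yet)
Bit 1: prefix='11' (no match yet)
Bit 2: prefix='110' -> emit 'f', reset
Bit 3: prefix='1' (no match yet)
Bit 4: prefix='11' (no match yet)
Bit 5: prefix='110' -> emit 'f', reset
Bit 6: prefix='0' (no match yet)
Bit 7: prefix='00' -> emit 'n', reset
Bit 8: prefix='0' (no match yet)
Bit 9: prefix='01' -> emit 'a', reset
Bit 10: prefix='1' (no match yet)
Bit 11: prefix='10' -> emit 'l', reset
Bit 12: prefix='0' (no match yet)
Bit 13: prefix='00' -> emit 'n', reset
Bit 14: prefix='1' (no match yet)
Bit 15: prefix='11' (no match yet)

Answer: 11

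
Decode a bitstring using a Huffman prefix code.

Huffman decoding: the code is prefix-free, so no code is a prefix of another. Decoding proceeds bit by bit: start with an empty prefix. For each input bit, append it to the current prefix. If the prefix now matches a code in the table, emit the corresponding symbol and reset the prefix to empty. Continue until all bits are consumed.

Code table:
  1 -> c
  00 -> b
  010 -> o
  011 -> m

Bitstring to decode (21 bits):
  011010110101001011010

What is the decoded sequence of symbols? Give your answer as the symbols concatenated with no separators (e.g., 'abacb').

Answer: moccocbcmo

Derivation:
Bit 0: prefix='0' (no match yet)
Bit 1: prefix='01' (no match yet)
Bit 2: prefix='011' -> emit 'm', reset
Bit 3: prefix='0' (no match yet)
Bit 4: prefix='01' (no match yet)
Bit 5: prefix='010' -> emit 'o', reset
Bit 6: prefix='1' -> emit 'c', reset
Bit 7: prefix='1' -> emit 'c', reset
Bit 8: prefix='0' (no match yet)
Bit 9: prefix='01' (no match yet)
Bit 10: prefix='010' -> emit 'o', reset
Bit 11: prefix='1' -> emit 'c', reset
Bit 12: prefix='0' (no match yet)
Bit 13: prefix='00' -> emit 'b', reset
Bit 14: prefix='1' -> emit 'c', reset
Bit 15: prefix='0' (no match yet)
Bit 16: prefix='01' (no match yet)
Bit 17: prefix='011' -> emit 'm', reset
Bit 18: prefix='0' (no match yet)
Bit 19: prefix='01' (no match yet)
Bit 20: prefix='010' -> emit 'o', reset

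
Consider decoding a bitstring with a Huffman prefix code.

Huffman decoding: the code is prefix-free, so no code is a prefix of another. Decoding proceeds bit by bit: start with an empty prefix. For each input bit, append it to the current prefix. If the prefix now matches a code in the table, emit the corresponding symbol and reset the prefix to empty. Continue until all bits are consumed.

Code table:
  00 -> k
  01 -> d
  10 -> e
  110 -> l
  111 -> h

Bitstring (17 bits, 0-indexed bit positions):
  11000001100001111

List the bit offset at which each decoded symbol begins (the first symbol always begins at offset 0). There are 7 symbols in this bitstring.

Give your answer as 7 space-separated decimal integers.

Bit 0: prefix='1' (no match yet)
Bit 1: prefix='11' (no match yet)
Bit 2: prefix='110' -> emit 'l', reset
Bit 3: prefix='0' (no match yet)
Bit 4: prefix='00' -> emit 'k', reset
Bit 5: prefix='0' (no match yet)
Bit 6: prefix='00' -> emit 'k', reset
Bit 7: prefix='1' (no match yet)
Bit 8: prefix='11' (no match yet)
Bit 9: prefix='110' -> emit 'l', reset
Bit 10: prefix='0' (no match yet)
Bit 11: prefix='00' -> emit 'k', reset
Bit 12: prefix='0' (no match yet)
Bit 13: prefix='01' -> emit 'd', reset
Bit 14: prefix='1' (no match yet)
Bit 15: prefix='11' (no match yet)
Bit 16: prefix='111' -> emit 'h', reset

Answer: 0 3 5 7 10 12 14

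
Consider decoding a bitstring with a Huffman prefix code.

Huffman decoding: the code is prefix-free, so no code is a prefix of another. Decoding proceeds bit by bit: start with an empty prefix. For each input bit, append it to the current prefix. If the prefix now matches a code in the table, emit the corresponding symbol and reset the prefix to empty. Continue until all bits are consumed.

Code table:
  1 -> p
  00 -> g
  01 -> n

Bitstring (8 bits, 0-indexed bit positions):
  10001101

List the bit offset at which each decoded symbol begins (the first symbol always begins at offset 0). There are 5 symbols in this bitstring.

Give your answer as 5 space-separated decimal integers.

Bit 0: prefix='1' -> emit 'p', reset
Bit 1: prefix='0' (no match yet)
Bit 2: prefix='00' -> emit 'g', reset
Bit 3: prefix='0' (no match yet)
Bit 4: prefix='01' -> emit 'n', reset
Bit 5: prefix='1' -> emit 'p', reset
Bit 6: prefix='0' (no match yet)
Bit 7: prefix='01' -> emit 'n', reset

Answer: 0 1 3 5 6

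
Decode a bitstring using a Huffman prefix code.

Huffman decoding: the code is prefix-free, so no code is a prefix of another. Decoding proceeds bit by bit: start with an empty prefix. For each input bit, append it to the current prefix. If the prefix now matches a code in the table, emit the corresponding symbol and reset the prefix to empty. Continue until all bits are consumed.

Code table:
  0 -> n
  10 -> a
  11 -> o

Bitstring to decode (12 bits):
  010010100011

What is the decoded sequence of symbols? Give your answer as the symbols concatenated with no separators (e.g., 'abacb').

Bit 0: prefix='0' -> emit 'n', reset
Bit 1: prefix='1' (no match yet)
Bit 2: prefix='10' -> emit 'a', reset
Bit 3: prefix='0' -> emit 'n', reset
Bit 4: prefix='1' (no match yet)
Bit 5: prefix='10' -> emit 'a', reset
Bit 6: prefix='1' (no match yet)
Bit 7: prefix='10' -> emit 'a', reset
Bit 8: prefix='0' -> emit 'n', reset
Bit 9: prefix='0' -> emit 'n', reset
Bit 10: prefix='1' (no match yet)
Bit 11: prefix='11' -> emit 'o', reset

Answer: nanaanno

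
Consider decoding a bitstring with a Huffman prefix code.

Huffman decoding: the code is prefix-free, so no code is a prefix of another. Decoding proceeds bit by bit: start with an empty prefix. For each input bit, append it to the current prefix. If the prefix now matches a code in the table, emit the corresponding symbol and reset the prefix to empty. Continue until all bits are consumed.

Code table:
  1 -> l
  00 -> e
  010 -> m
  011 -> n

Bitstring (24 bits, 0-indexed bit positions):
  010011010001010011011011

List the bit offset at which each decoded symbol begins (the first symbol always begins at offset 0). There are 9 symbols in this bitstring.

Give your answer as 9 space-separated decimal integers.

Answer: 0 3 6 9 11 12 15 18 21

Derivation:
Bit 0: prefix='0' (no match yet)
Bit 1: prefix='01' (no match yet)
Bit 2: prefix='010' -> emit 'm', reset
Bit 3: prefix='0' (no match yet)
Bit 4: prefix='01' (no match yet)
Bit 5: prefix='011' -> emit 'n', reset
Bit 6: prefix='0' (no match yet)
Bit 7: prefix='01' (no match yet)
Bit 8: prefix='010' -> emit 'm', reset
Bit 9: prefix='0' (no match yet)
Bit 10: prefix='00' -> emit 'e', reset
Bit 11: prefix='1' -> emit 'l', reset
Bit 12: prefix='0' (no match yet)
Bit 13: prefix='01' (no match yet)
Bit 14: prefix='010' -> emit 'm', reset
Bit 15: prefix='0' (no match yet)
Bit 16: prefix='01' (no match yet)
Bit 17: prefix='011' -> emit 'n', reset
Bit 18: prefix='0' (no match yet)
Bit 19: prefix='01' (no match yet)
Bit 20: prefix='011' -> emit 'n', reset
Bit 21: prefix='0' (no match yet)
Bit 22: prefix='01' (no match yet)
Bit 23: prefix='011' -> emit 'n', reset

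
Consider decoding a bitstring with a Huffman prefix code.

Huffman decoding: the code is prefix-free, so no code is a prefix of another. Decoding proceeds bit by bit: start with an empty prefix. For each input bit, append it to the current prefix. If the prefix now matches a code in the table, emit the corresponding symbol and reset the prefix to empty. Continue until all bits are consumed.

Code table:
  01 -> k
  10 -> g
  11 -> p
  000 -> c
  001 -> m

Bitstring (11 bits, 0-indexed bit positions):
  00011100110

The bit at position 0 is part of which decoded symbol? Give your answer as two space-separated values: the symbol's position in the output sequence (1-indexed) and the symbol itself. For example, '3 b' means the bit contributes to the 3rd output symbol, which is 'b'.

Answer: 1 c

Derivation:
Bit 0: prefix='0' (no match yet)
Bit 1: prefix='00' (no match yet)
Bit 2: prefix='000' -> emit 'c', reset
Bit 3: prefix='1' (no match yet)
Bit 4: prefix='11' -> emit 'p', reset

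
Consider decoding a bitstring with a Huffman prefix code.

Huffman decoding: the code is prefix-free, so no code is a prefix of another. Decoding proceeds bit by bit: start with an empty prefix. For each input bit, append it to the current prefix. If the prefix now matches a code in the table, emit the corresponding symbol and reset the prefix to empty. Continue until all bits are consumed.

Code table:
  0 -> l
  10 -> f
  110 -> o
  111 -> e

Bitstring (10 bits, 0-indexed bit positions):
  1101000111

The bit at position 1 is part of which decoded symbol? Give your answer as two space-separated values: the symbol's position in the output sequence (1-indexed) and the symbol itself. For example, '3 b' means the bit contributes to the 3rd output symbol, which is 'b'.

Answer: 1 o

Derivation:
Bit 0: prefix='1' (no match yet)
Bit 1: prefix='11' (no match yet)
Bit 2: prefix='110' -> emit 'o', reset
Bit 3: prefix='1' (no match yet)
Bit 4: prefix='10' -> emit 'f', reset
Bit 5: prefix='0' -> emit 'l', reset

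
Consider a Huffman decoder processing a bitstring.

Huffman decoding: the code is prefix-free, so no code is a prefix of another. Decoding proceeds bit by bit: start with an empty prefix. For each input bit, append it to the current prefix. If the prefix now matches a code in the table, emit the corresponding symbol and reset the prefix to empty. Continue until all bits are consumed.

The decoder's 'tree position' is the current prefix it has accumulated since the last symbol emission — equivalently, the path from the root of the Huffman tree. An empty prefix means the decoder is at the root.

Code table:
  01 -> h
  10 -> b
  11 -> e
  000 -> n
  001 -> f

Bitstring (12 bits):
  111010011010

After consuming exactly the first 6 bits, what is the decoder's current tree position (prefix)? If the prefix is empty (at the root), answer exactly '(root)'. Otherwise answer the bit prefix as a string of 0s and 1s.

Bit 0: prefix='1' (no match yet)
Bit 1: prefix='11' -> emit 'e', reset
Bit 2: prefix='1' (no match yet)
Bit 3: prefix='10' -> emit 'b', reset
Bit 4: prefix='1' (no match yet)
Bit 5: prefix='10' -> emit 'b', reset

Answer: (root)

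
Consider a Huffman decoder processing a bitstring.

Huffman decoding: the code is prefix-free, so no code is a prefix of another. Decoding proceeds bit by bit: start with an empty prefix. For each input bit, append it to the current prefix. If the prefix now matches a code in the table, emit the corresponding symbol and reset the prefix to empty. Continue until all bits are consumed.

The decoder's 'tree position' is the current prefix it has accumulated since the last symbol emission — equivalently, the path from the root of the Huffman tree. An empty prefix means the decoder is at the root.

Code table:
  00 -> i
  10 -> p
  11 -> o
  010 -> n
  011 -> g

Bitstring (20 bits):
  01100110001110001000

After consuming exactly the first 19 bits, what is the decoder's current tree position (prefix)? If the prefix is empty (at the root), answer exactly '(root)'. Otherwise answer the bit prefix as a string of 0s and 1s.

Bit 0: prefix='0' (no match yet)
Bit 1: prefix='01' (no match yet)
Bit 2: prefix='011' -> emit 'g', reset
Bit 3: prefix='0' (no match yet)
Bit 4: prefix='00' -> emit 'i', reset
Bit 5: prefix='1' (no match yet)
Bit 6: prefix='11' -> emit 'o', reset
Bit 7: prefix='0' (no match yet)
Bit 8: prefix='00' -> emit 'i', reset
Bit 9: prefix='0' (no match yet)
Bit 10: prefix='01' (no match yet)
Bit 11: prefix='011' -> emit 'g', reset
Bit 12: prefix='1' (no match yet)
Bit 13: prefix='10' -> emit 'p', reset
Bit 14: prefix='0' (no match yet)
Bit 15: prefix='00' -> emit 'i', reset
Bit 16: prefix='1' (no match yet)
Bit 17: prefix='10' -> emit 'p', reset
Bit 18: prefix='0' (no match yet)

Answer: 0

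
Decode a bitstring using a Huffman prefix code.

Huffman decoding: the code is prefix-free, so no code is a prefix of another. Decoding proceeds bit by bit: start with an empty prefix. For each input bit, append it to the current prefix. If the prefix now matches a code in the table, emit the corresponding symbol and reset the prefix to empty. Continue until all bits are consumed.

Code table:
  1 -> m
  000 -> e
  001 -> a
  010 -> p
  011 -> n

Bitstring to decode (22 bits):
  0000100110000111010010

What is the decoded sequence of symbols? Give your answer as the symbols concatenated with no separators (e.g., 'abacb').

Bit 0: prefix='0' (no match yet)
Bit 1: prefix='00' (no match yet)
Bit 2: prefix='000' -> emit 'e', reset
Bit 3: prefix='0' (no match yet)
Bit 4: prefix='01' (no match yet)
Bit 5: prefix='010' -> emit 'p', reset
Bit 6: prefix='0' (no match yet)
Bit 7: prefix='01' (no match yet)
Bit 8: prefix='011' -> emit 'n', reset
Bit 9: prefix='0' (no match yet)
Bit 10: prefix='00' (no match yet)
Bit 11: prefix='000' -> emit 'e', reset
Bit 12: prefix='0' (no match yet)
Bit 13: prefix='01' (no match yet)
Bit 14: prefix='011' -> emit 'n', reset
Bit 15: prefix='1' -> emit 'm', reset
Bit 16: prefix='0' (no match yet)
Bit 17: prefix='01' (no match yet)
Bit 18: prefix='010' -> emit 'p', reset
Bit 19: prefix='0' (no match yet)
Bit 20: prefix='01' (no match yet)
Bit 21: prefix='010' -> emit 'p', reset

Answer: epnenmpp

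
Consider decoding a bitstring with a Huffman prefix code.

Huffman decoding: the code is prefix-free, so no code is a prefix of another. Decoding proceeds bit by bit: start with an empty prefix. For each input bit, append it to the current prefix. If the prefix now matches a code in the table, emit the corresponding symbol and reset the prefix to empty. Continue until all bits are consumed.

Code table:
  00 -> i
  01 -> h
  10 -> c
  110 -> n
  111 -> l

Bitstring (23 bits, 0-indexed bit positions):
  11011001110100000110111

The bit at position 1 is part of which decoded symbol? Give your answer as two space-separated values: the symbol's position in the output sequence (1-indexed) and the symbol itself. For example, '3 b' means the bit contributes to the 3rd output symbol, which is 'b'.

Answer: 1 n

Derivation:
Bit 0: prefix='1' (no match yet)
Bit 1: prefix='11' (no match yet)
Bit 2: prefix='110' -> emit 'n', reset
Bit 3: prefix='1' (no match yet)
Bit 4: prefix='11' (no match yet)
Bit 5: prefix='110' -> emit 'n', reset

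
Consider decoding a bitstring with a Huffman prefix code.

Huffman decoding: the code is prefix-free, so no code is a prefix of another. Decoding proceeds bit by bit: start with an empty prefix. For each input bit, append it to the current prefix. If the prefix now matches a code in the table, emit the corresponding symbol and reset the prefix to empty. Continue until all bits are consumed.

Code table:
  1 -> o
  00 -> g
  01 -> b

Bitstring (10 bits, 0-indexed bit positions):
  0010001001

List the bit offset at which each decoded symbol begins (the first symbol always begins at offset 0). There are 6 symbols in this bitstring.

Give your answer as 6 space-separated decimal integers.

Bit 0: prefix='0' (no match yet)
Bit 1: prefix='00' -> emit 'g', reset
Bit 2: prefix='1' -> emit 'o', reset
Bit 3: prefix='0' (no match yet)
Bit 4: prefix='00' -> emit 'g', reset
Bit 5: prefix='0' (no match yet)
Bit 6: prefix='01' -> emit 'b', reset
Bit 7: prefix='0' (no match yet)
Bit 8: prefix='00' -> emit 'g', reset
Bit 9: prefix='1' -> emit 'o', reset

Answer: 0 2 3 5 7 9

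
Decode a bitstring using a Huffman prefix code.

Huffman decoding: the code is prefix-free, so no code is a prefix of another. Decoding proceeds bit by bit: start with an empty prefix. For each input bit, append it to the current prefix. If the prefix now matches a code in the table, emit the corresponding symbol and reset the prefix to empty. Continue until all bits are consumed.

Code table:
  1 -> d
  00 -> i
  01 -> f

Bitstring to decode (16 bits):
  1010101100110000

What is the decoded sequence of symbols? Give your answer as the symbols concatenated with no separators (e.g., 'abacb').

Bit 0: prefix='1' -> emit 'd', reset
Bit 1: prefix='0' (no match yet)
Bit 2: prefix='01' -> emit 'f', reset
Bit 3: prefix='0' (no match yet)
Bit 4: prefix='01' -> emit 'f', reset
Bit 5: prefix='0' (no match yet)
Bit 6: prefix='01' -> emit 'f', reset
Bit 7: prefix='1' -> emit 'd', reset
Bit 8: prefix='0' (no match yet)
Bit 9: prefix='00' -> emit 'i', reset
Bit 10: prefix='1' -> emit 'd', reset
Bit 11: prefix='1' -> emit 'd', reset
Bit 12: prefix='0' (no match yet)
Bit 13: prefix='00' -> emit 'i', reset
Bit 14: prefix='0' (no match yet)
Bit 15: prefix='00' -> emit 'i', reset

Answer: dfffdiddii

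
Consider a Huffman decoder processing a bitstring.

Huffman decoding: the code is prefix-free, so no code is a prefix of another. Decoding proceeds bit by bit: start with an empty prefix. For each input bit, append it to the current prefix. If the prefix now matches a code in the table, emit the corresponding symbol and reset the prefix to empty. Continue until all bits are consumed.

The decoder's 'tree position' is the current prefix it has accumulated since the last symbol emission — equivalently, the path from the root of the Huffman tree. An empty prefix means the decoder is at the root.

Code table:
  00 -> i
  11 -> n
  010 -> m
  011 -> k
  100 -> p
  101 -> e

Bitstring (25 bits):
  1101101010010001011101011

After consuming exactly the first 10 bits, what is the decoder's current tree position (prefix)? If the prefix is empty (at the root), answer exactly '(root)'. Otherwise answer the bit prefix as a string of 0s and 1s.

Answer: 10

Derivation:
Bit 0: prefix='1' (no match yet)
Bit 1: prefix='11' -> emit 'n', reset
Bit 2: prefix='0' (no match yet)
Bit 3: prefix='01' (no match yet)
Bit 4: prefix='011' -> emit 'k', reset
Bit 5: prefix='0' (no match yet)
Bit 6: prefix='01' (no match yet)
Bit 7: prefix='010' -> emit 'm', reset
Bit 8: prefix='1' (no match yet)
Bit 9: prefix='10' (no match yet)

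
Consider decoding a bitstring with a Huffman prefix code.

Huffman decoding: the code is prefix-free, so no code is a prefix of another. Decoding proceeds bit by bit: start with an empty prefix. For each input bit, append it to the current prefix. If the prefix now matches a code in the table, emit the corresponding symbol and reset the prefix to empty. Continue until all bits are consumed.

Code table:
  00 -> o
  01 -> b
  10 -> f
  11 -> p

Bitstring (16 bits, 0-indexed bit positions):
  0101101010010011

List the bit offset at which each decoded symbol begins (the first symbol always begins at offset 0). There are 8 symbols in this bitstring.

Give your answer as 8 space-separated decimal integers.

Answer: 0 2 4 6 8 10 12 14

Derivation:
Bit 0: prefix='0' (no match yet)
Bit 1: prefix='01' -> emit 'b', reset
Bit 2: prefix='0' (no match yet)
Bit 3: prefix='01' -> emit 'b', reset
Bit 4: prefix='1' (no match yet)
Bit 5: prefix='10' -> emit 'f', reset
Bit 6: prefix='1' (no match yet)
Bit 7: prefix='10' -> emit 'f', reset
Bit 8: prefix='1' (no match yet)
Bit 9: prefix='10' -> emit 'f', reset
Bit 10: prefix='0' (no match yet)
Bit 11: prefix='01' -> emit 'b', reset
Bit 12: prefix='0' (no match yet)
Bit 13: prefix='00' -> emit 'o', reset
Bit 14: prefix='1' (no match yet)
Bit 15: prefix='11' -> emit 'p', reset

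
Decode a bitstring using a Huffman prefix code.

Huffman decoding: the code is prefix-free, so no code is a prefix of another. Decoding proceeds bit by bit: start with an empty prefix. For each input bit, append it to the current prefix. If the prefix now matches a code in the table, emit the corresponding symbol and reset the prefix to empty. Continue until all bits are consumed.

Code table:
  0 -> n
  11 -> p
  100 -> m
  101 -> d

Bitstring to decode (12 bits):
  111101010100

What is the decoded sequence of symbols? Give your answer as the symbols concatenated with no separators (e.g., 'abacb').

Answer: ppndnm

Derivation:
Bit 0: prefix='1' (no match yet)
Bit 1: prefix='11' -> emit 'p', reset
Bit 2: prefix='1' (no match yet)
Bit 3: prefix='11' -> emit 'p', reset
Bit 4: prefix='0' -> emit 'n', reset
Bit 5: prefix='1' (no match yet)
Bit 6: prefix='10' (no match yet)
Bit 7: prefix='101' -> emit 'd', reset
Bit 8: prefix='0' -> emit 'n', reset
Bit 9: prefix='1' (no match yet)
Bit 10: prefix='10' (no match yet)
Bit 11: prefix='100' -> emit 'm', reset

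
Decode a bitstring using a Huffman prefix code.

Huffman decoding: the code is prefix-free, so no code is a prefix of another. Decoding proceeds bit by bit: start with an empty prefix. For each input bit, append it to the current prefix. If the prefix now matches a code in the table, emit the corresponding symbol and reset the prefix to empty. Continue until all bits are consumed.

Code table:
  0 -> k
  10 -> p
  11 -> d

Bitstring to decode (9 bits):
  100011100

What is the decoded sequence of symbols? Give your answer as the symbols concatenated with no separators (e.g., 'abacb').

Bit 0: prefix='1' (no match yet)
Bit 1: prefix='10' -> emit 'p', reset
Bit 2: prefix='0' -> emit 'k', reset
Bit 3: prefix='0' -> emit 'k', reset
Bit 4: prefix='1' (no match yet)
Bit 5: prefix='11' -> emit 'd', reset
Bit 6: prefix='1' (no match yet)
Bit 7: prefix='10' -> emit 'p', reset
Bit 8: prefix='0' -> emit 'k', reset

Answer: pkkdpk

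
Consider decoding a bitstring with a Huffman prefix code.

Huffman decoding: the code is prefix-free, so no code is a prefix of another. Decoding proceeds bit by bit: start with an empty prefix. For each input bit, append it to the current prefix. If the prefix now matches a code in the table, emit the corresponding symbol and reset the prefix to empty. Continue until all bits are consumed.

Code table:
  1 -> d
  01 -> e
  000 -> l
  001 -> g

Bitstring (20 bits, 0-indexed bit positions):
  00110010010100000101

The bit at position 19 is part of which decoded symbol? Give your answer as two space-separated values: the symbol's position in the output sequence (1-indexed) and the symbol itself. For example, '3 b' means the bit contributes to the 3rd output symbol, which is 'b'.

Bit 0: prefix='0' (no match yet)
Bit 1: prefix='00' (no match yet)
Bit 2: prefix='001' -> emit 'g', reset
Bit 3: prefix='1' -> emit 'd', reset
Bit 4: prefix='0' (no match yet)
Bit 5: prefix='00' (no match yet)
Bit 6: prefix='001' -> emit 'g', reset
Bit 7: prefix='0' (no match yet)
Bit 8: prefix='00' (no match yet)
Bit 9: prefix='001' -> emit 'g', reset
Bit 10: prefix='0' (no match yet)
Bit 11: prefix='01' -> emit 'e', reset
Bit 12: prefix='0' (no match yet)
Bit 13: prefix='00' (no match yet)
Bit 14: prefix='000' -> emit 'l', reset
Bit 15: prefix='0' (no match yet)
Bit 16: prefix='00' (no match yet)
Bit 17: prefix='001' -> emit 'g', reset
Bit 18: prefix='0' (no match yet)
Bit 19: prefix='01' -> emit 'e', reset

Answer: 8 e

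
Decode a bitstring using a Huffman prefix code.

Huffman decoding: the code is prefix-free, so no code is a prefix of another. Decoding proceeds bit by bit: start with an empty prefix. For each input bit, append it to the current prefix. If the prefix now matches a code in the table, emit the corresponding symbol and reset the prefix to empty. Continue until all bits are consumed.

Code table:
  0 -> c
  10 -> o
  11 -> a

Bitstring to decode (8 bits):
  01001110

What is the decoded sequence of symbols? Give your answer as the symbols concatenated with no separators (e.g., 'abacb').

Bit 0: prefix='0' -> emit 'c', reset
Bit 1: prefix='1' (no match yet)
Bit 2: prefix='10' -> emit 'o', reset
Bit 3: prefix='0' -> emit 'c', reset
Bit 4: prefix='1' (no match yet)
Bit 5: prefix='11' -> emit 'a', reset
Bit 6: prefix='1' (no match yet)
Bit 7: prefix='10' -> emit 'o', reset

Answer: cocao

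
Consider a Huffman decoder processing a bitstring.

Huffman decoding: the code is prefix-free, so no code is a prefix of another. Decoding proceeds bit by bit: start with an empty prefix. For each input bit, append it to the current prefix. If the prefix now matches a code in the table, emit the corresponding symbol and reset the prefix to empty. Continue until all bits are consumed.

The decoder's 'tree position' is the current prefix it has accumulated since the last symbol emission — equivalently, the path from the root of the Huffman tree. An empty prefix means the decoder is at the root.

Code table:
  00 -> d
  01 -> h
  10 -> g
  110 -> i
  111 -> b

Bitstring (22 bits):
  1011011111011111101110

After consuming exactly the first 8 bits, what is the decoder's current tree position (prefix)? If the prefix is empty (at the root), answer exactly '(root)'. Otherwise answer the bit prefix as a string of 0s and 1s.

Answer: (root)

Derivation:
Bit 0: prefix='1' (no match yet)
Bit 1: prefix='10' -> emit 'g', reset
Bit 2: prefix='1' (no match yet)
Bit 3: prefix='11' (no match yet)
Bit 4: prefix='110' -> emit 'i', reset
Bit 5: prefix='1' (no match yet)
Bit 6: prefix='11' (no match yet)
Bit 7: prefix='111' -> emit 'b', reset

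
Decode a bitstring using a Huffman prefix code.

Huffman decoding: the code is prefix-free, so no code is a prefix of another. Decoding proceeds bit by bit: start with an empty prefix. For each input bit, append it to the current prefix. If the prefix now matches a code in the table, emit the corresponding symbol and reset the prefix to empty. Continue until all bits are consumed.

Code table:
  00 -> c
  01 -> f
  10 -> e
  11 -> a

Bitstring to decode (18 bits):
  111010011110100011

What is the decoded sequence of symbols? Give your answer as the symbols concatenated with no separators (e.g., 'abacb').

Answer: aeefaeeca

Derivation:
Bit 0: prefix='1' (no match yet)
Bit 1: prefix='11' -> emit 'a', reset
Bit 2: prefix='1' (no match yet)
Bit 3: prefix='10' -> emit 'e', reset
Bit 4: prefix='1' (no match yet)
Bit 5: prefix='10' -> emit 'e', reset
Bit 6: prefix='0' (no match yet)
Bit 7: prefix='01' -> emit 'f', reset
Bit 8: prefix='1' (no match yet)
Bit 9: prefix='11' -> emit 'a', reset
Bit 10: prefix='1' (no match yet)
Bit 11: prefix='10' -> emit 'e', reset
Bit 12: prefix='1' (no match yet)
Bit 13: prefix='10' -> emit 'e', reset
Bit 14: prefix='0' (no match yet)
Bit 15: prefix='00' -> emit 'c', reset
Bit 16: prefix='1' (no match yet)
Bit 17: prefix='11' -> emit 'a', reset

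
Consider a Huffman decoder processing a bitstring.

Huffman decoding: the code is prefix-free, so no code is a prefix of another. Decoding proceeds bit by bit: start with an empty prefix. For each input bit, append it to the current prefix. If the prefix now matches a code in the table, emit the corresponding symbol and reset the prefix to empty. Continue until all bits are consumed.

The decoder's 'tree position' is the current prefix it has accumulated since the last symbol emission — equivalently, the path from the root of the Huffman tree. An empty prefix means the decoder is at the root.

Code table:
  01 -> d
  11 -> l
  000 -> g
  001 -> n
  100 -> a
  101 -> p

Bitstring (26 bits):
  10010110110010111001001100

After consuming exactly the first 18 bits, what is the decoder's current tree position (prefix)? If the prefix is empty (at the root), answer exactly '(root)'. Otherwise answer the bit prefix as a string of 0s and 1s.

Answer: 0

Derivation:
Bit 0: prefix='1' (no match yet)
Bit 1: prefix='10' (no match yet)
Bit 2: prefix='100' -> emit 'a', reset
Bit 3: prefix='1' (no match yet)
Bit 4: prefix='10' (no match yet)
Bit 5: prefix='101' -> emit 'p', reset
Bit 6: prefix='1' (no match yet)
Bit 7: prefix='10' (no match yet)
Bit 8: prefix='101' -> emit 'p', reset
Bit 9: prefix='1' (no match yet)
Bit 10: prefix='10' (no match yet)
Bit 11: prefix='100' -> emit 'a', reset
Bit 12: prefix='1' (no match yet)
Bit 13: prefix='10' (no match yet)
Bit 14: prefix='101' -> emit 'p', reset
Bit 15: prefix='1' (no match yet)
Bit 16: prefix='11' -> emit 'l', reset
Bit 17: prefix='0' (no match yet)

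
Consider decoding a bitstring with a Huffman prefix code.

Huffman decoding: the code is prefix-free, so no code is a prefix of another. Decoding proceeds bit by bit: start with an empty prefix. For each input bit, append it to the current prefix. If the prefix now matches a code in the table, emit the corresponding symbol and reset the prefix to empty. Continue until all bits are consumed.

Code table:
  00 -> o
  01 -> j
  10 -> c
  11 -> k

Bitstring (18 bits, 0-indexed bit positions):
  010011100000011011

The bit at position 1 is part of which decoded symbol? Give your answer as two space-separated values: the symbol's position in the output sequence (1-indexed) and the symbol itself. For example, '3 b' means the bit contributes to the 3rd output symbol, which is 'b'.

Answer: 1 j

Derivation:
Bit 0: prefix='0' (no match yet)
Bit 1: prefix='01' -> emit 'j', reset
Bit 2: prefix='0' (no match yet)
Bit 3: prefix='00' -> emit 'o', reset
Bit 4: prefix='1' (no match yet)
Bit 5: prefix='11' -> emit 'k', reset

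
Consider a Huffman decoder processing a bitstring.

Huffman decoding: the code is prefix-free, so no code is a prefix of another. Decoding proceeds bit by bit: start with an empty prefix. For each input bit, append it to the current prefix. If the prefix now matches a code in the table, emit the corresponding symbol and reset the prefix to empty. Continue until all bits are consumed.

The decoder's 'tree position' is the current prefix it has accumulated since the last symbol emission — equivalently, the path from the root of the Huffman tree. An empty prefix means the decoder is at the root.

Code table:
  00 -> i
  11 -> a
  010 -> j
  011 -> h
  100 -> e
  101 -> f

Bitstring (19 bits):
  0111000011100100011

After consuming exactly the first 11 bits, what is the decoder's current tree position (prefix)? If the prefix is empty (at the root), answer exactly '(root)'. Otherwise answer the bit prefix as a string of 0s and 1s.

Bit 0: prefix='0' (no match yet)
Bit 1: prefix='01' (no match yet)
Bit 2: prefix='011' -> emit 'h', reset
Bit 3: prefix='1' (no match yet)
Bit 4: prefix='10' (no match yet)
Bit 5: prefix='100' -> emit 'e', reset
Bit 6: prefix='0' (no match yet)
Bit 7: prefix='00' -> emit 'i', reset
Bit 8: prefix='1' (no match yet)
Bit 9: prefix='11' -> emit 'a', reset
Bit 10: prefix='1' (no match yet)

Answer: 1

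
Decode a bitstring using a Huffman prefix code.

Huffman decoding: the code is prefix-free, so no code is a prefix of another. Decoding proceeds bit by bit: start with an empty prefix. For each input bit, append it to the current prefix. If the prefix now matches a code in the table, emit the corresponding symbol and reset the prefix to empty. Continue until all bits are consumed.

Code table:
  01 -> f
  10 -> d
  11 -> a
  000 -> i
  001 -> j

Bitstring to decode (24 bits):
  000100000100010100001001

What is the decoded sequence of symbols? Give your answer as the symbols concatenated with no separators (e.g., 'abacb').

Answer: idifiddidf

Derivation:
Bit 0: prefix='0' (no match yet)
Bit 1: prefix='00' (no match yet)
Bit 2: prefix='000' -> emit 'i', reset
Bit 3: prefix='1' (no match yet)
Bit 4: prefix='10' -> emit 'd', reset
Bit 5: prefix='0' (no match yet)
Bit 6: prefix='00' (no match yet)
Bit 7: prefix='000' -> emit 'i', reset
Bit 8: prefix='0' (no match yet)
Bit 9: prefix='01' -> emit 'f', reset
Bit 10: prefix='0' (no match yet)
Bit 11: prefix='00' (no match yet)
Bit 12: prefix='000' -> emit 'i', reset
Bit 13: prefix='1' (no match yet)
Bit 14: prefix='10' -> emit 'd', reset
Bit 15: prefix='1' (no match yet)
Bit 16: prefix='10' -> emit 'd', reset
Bit 17: prefix='0' (no match yet)
Bit 18: prefix='00' (no match yet)
Bit 19: prefix='000' -> emit 'i', reset
Bit 20: prefix='1' (no match yet)
Bit 21: prefix='10' -> emit 'd', reset
Bit 22: prefix='0' (no match yet)
Bit 23: prefix='01' -> emit 'f', reset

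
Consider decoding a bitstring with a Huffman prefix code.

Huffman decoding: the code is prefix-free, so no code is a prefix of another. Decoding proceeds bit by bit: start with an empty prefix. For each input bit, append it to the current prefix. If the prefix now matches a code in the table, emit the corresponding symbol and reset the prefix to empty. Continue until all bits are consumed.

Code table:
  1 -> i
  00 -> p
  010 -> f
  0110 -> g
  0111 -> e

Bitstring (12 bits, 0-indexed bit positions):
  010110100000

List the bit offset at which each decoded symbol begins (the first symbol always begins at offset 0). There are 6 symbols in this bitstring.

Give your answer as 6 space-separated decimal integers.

Answer: 0 3 4 5 8 10

Derivation:
Bit 0: prefix='0' (no match yet)
Bit 1: prefix='01' (no match yet)
Bit 2: prefix='010' -> emit 'f', reset
Bit 3: prefix='1' -> emit 'i', reset
Bit 4: prefix='1' -> emit 'i', reset
Bit 5: prefix='0' (no match yet)
Bit 6: prefix='01' (no match yet)
Bit 7: prefix='010' -> emit 'f', reset
Bit 8: prefix='0' (no match yet)
Bit 9: prefix='00' -> emit 'p', reset
Bit 10: prefix='0' (no match yet)
Bit 11: prefix='00' -> emit 'p', reset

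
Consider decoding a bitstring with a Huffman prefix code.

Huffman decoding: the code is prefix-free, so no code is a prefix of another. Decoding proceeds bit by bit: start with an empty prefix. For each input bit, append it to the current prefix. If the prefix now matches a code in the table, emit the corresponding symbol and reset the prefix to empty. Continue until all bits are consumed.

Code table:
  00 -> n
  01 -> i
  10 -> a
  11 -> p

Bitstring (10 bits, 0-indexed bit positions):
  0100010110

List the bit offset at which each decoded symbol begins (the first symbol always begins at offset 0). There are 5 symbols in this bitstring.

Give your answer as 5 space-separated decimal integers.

Bit 0: prefix='0' (no match yet)
Bit 1: prefix='01' -> emit 'i', reset
Bit 2: prefix='0' (no match yet)
Bit 3: prefix='00' -> emit 'n', reset
Bit 4: prefix='0' (no match yet)
Bit 5: prefix='01' -> emit 'i', reset
Bit 6: prefix='0' (no match yet)
Bit 7: prefix='01' -> emit 'i', reset
Bit 8: prefix='1' (no match yet)
Bit 9: prefix='10' -> emit 'a', reset

Answer: 0 2 4 6 8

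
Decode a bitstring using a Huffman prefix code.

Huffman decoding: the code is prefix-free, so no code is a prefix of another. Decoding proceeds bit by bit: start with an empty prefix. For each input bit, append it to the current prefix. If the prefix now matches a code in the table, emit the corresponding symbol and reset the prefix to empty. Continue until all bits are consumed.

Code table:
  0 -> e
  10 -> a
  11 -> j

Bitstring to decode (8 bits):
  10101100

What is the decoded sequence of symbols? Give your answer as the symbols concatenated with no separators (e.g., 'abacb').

Answer: aajee

Derivation:
Bit 0: prefix='1' (no match yet)
Bit 1: prefix='10' -> emit 'a', reset
Bit 2: prefix='1' (no match yet)
Bit 3: prefix='10' -> emit 'a', reset
Bit 4: prefix='1' (no match yet)
Bit 5: prefix='11' -> emit 'j', reset
Bit 6: prefix='0' -> emit 'e', reset
Bit 7: prefix='0' -> emit 'e', reset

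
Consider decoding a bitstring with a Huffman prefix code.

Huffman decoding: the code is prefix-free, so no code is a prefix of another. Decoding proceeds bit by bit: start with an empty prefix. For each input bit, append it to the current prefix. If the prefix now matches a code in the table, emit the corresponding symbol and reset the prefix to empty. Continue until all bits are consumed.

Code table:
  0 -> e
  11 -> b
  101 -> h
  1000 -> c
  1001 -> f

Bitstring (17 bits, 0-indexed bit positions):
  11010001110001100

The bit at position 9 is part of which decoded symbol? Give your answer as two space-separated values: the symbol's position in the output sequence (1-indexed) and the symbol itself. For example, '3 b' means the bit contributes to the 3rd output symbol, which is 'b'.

Answer: 5 c

Derivation:
Bit 0: prefix='1' (no match yet)
Bit 1: prefix='11' -> emit 'b', reset
Bit 2: prefix='0' -> emit 'e', reset
Bit 3: prefix='1' (no match yet)
Bit 4: prefix='10' (no match yet)
Bit 5: prefix='100' (no match yet)
Bit 6: prefix='1000' -> emit 'c', reset
Bit 7: prefix='1' (no match yet)
Bit 8: prefix='11' -> emit 'b', reset
Bit 9: prefix='1' (no match yet)
Bit 10: prefix='10' (no match yet)
Bit 11: prefix='100' (no match yet)
Bit 12: prefix='1000' -> emit 'c', reset
Bit 13: prefix='1' (no match yet)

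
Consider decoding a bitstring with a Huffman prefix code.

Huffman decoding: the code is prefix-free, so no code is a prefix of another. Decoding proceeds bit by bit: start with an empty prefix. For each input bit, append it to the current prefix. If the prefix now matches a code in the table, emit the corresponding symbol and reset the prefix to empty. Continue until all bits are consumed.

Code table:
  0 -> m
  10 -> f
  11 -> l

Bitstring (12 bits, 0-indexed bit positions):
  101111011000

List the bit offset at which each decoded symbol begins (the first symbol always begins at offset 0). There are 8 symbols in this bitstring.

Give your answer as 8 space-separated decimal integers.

Bit 0: prefix='1' (no match yet)
Bit 1: prefix='10' -> emit 'f', reset
Bit 2: prefix='1' (no match yet)
Bit 3: prefix='11' -> emit 'l', reset
Bit 4: prefix='1' (no match yet)
Bit 5: prefix='11' -> emit 'l', reset
Bit 6: prefix='0' -> emit 'm', reset
Bit 7: prefix='1' (no match yet)
Bit 8: prefix='11' -> emit 'l', reset
Bit 9: prefix='0' -> emit 'm', reset
Bit 10: prefix='0' -> emit 'm', reset
Bit 11: prefix='0' -> emit 'm', reset

Answer: 0 2 4 6 7 9 10 11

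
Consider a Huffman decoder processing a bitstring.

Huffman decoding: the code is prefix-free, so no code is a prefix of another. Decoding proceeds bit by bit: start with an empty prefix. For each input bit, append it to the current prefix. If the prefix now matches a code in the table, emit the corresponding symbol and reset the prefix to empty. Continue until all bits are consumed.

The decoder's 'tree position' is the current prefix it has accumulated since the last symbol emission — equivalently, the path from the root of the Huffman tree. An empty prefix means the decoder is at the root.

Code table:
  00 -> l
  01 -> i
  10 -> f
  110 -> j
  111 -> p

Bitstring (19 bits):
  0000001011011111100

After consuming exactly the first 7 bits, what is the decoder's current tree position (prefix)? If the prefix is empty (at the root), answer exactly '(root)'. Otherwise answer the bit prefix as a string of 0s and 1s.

Answer: 1

Derivation:
Bit 0: prefix='0' (no match yet)
Bit 1: prefix='00' -> emit 'l', reset
Bit 2: prefix='0' (no match yet)
Bit 3: prefix='00' -> emit 'l', reset
Bit 4: prefix='0' (no match yet)
Bit 5: prefix='00' -> emit 'l', reset
Bit 6: prefix='1' (no match yet)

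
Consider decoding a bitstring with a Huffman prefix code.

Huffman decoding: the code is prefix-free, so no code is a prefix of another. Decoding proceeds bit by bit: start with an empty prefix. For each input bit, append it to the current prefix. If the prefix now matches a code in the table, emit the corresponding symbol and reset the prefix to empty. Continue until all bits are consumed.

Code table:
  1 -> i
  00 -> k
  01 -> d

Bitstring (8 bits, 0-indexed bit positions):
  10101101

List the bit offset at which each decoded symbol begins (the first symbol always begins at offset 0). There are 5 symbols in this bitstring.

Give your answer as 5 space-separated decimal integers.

Answer: 0 1 3 5 6

Derivation:
Bit 0: prefix='1' -> emit 'i', reset
Bit 1: prefix='0' (no match yet)
Bit 2: prefix='01' -> emit 'd', reset
Bit 3: prefix='0' (no match yet)
Bit 4: prefix='01' -> emit 'd', reset
Bit 5: prefix='1' -> emit 'i', reset
Bit 6: prefix='0' (no match yet)
Bit 7: prefix='01' -> emit 'd', reset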